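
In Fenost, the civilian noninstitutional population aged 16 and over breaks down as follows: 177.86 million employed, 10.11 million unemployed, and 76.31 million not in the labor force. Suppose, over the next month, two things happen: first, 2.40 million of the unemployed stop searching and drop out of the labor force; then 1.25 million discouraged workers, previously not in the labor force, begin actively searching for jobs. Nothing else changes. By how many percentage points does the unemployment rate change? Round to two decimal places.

The unemployment rate changes by −0.58 percentage points.

Initially, labor force = 177.86 + 10.11 = 187.97 million, so u = 10.11/187.97 = 5.38%.
After the first change, unemployed and labor force both fall by 2.40 → E = 177.86, U = 7.71, labor force = 185.57 million.
After the second change, unemployed and labor force both rise by 1.25 → E = 177.86, U = 8.96, labor force = 186.82 million.
New unemployment rate = 8.96 / 186.82 = 4.80%.
Change = 4.80% − 5.38% = −0.58 percentage points.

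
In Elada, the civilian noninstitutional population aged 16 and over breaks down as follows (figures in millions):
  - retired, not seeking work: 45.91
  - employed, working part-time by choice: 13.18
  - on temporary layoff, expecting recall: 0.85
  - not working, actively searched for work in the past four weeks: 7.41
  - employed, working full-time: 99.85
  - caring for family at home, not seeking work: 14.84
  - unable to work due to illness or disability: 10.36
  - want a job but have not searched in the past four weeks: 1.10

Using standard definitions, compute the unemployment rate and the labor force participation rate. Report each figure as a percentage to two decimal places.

Unemployment rate ≈ 6.81%; labor force participation rate ≈ 62.68%.

Employed = 13.18 + 99.85 = 113.03 million.
Unemployed = 0.85 + 7.41 = 8.26 million (jobless and actively searching, or on temporary layoff).
Labor force = 113.03 + 8.26 = 121.29 million.
Not in labor force = 45.91 + 14.84 + 10.36 + 1.10 = 72.21 million (those not working and not actively searching are outside the labor force — including those who want a job but have given up searching).
Civilian working-age population = 121.29 + 72.21 = 193.50 million.
Unemployment rate = 8.26 / 121.29 = 6.81%.
Labor force participation rate = 121.29 / 193.50 = 62.68%.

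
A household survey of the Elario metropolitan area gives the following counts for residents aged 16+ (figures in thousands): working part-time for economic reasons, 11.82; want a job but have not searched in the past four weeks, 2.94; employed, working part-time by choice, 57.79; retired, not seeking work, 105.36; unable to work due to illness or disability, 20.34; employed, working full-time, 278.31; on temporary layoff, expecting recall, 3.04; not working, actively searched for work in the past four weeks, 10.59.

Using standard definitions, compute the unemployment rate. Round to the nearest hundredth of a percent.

Employed = 11.82 + 57.79 + 278.31 = 347.92 thousand (anyone who worked, including part-time for economic reasons, counts as employed).
Unemployed = 3.04 + 10.59 = 13.63 thousand (jobless and actively searching, or on temporary layoff).
Labor force = 347.92 + 13.63 = 361.55 thousand.
Unemployment rate = 13.63 / 361.55 = 3.77%.

Unemployment rate ≈ 3.77%.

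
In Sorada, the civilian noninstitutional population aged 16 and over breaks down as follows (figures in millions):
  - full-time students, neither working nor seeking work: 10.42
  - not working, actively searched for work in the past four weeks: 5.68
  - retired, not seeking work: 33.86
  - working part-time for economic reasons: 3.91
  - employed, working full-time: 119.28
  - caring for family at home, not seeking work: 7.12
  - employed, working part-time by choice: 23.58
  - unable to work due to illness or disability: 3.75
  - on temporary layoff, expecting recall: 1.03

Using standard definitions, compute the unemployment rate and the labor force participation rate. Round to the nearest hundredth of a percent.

Unemployment rate ≈ 4.37%; labor force participation rate ≈ 73.57%.

Employed = 3.91 + 119.28 + 23.58 = 146.77 million (anyone who worked, including part-time for economic reasons, counts as employed).
Unemployed = 5.68 + 1.03 = 6.71 million (jobless and actively searching, or on temporary layoff).
Labor force = 146.77 + 6.71 = 153.48 million.
Not in labor force = 10.42 + 33.86 + 7.12 + 3.75 = 55.15 million (those not working and not actively searching are outside the labor force).
Civilian working-age population = 153.48 + 55.15 = 208.63 million.
Unemployment rate = 6.71 / 153.48 = 4.37%.
Labor force participation rate = 153.48 / 208.63 = 73.57%.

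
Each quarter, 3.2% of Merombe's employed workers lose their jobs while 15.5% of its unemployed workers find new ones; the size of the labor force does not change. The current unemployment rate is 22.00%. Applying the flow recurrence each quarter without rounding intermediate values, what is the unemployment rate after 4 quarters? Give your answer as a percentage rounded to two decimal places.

With a fixed labor force, u_{t+1} = u_t + s·(1−u_t) − f·u_t = u_t·(1−s−f) + s.
Here 1−s−f = 0.813 and s = 0.032.
u_1 = 0.220000 × 0.813 + 0.032 = 0.210860.
u_2 = 0.210860 × 0.813 + 0.032 = 0.203429.
u_3 = 0.203429 × 0.813 + 0.032 = 0.197388.
u_4 = 0.197388 × 0.813 + 0.032 = 0.192476.

Unemployment rate after four quarters ≈ 19.25%.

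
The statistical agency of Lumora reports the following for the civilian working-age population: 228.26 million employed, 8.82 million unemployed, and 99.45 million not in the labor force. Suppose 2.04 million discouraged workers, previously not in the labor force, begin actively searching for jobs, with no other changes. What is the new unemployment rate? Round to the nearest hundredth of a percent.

New unemployment rate ≈ 4.54%.

Initially, labor force = 228.26 + 8.82 = 237.08 million, so u = 8.82/237.08 = 3.72%.
After the change, unemployed and labor force both rise by 2.04 → E = 228.26, U = 10.86, labor force = 239.12 million.
New unemployment rate = 10.86 / 239.12 = 4.54%.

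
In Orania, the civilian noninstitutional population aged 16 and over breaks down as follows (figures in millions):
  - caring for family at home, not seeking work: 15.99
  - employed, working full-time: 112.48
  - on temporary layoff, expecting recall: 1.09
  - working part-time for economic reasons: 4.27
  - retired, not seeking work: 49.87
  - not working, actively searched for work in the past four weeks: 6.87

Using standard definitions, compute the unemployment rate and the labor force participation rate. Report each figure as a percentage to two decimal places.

Employed = 112.48 + 4.27 = 116.75 million (anyone who worked, including part-time for economic reasons, counts as employed).
Unemployed = 1.09 + 6.87 = 7.96 million (jobless and actively searching, or on temporary layoff).
Labor force = 116.75 + 7.96 = 124.71 million.
Not in labor force = 15.99 + 49.87 = 65.86 million (those not working and not actively searching are outside the labor force).
Civilian working-age population = 124.71 + 65.86 = 190.57 million.
Unemployment rate = 7.96 / 124.71 = 6.38%.
Labor force participation rate = 124.71 / 190.57 = 65.44%.

Unemployment rate ≈ 6.38%; labor force participation rate ≈ 65.44%.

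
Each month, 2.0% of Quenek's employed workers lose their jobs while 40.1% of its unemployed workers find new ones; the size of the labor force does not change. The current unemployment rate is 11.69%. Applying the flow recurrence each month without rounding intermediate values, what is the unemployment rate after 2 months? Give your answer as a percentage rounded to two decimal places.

With a fixed labor force, u_{t+1} = u_t + s·(1−u_t) − f·u_t = u_t·(1−s−f) + s.
Here 1−s−f = 0.579 and s = 0.020.
u_1 = 0.116900 × 0.579 + 0.020 = 0.087685.
u_2 = 0.087685 × 0.579 + 0.020 = 0.070770.

Unemployment rate after two months ≈ 7.08%.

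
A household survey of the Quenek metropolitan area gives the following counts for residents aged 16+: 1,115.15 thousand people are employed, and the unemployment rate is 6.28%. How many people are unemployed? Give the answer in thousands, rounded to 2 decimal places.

About 74.72 thousand are unemployed.

Let U be the number unemployed. The labor force is E + U, and U/(E+U) = 0.0628.
So U = 0.0628 × 1,115.15 / (1 − 0.0628) = 70.0314 / 0.9372 ≈ 74.72 thousand.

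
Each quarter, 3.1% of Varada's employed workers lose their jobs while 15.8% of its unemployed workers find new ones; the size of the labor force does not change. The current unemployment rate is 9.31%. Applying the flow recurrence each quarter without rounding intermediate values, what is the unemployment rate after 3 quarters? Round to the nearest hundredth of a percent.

With a fixed labor force, u_{t+1} = u_t + s·(1−u_t) − f·u_t = u_t·(1−s−f) + s.
Here 1−s−f = 0.811 and s = 0.031.
u_1 = 0.093100 × 0.811 + 0.031 = 0.106504.
u_2 = 0.106504 × 0.811 + 0.031 = 0.117375.
u_3 = 0.117375 × 0.811 + 0.031 = 0.126191.

Unemployment rate after three quarters ≈ 12.62%.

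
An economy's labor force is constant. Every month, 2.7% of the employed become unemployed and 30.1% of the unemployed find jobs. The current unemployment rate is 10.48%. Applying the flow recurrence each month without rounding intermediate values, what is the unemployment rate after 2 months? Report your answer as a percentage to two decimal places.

Unemployment rate after two months ≈ 9.25%.

With a fixed labor force, u_{t+1} = u_t + s·(1−u_t) − f·u_t = u_t·(1−s−f) + s.
Here 1−s−f = 0.672 and s = 0.027.
u_1 = 0.104800 × 0.672 + 0.027 = 0.097426.
u_2 = 0.097426 × 0.672 + 0.027 = 0.092470.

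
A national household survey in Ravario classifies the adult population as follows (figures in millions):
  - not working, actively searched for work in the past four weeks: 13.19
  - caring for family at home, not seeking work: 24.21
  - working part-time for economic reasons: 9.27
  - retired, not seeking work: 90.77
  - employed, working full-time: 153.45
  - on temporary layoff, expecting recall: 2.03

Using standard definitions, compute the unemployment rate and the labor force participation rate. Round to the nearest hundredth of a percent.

Employed = 9.27 + 153.45 = 162.72 million (anyone who worked, including part-time for economic reasons, counts as employed).
Unemployed = 13.19 + 2.03 = 15.22 million (jobless and actively searching, or on temporary layoff).
Labor force = 162.72 + 15.22 = 177.94 million.
Not in labor force = 24.21 + 90.77 = 114.98 million (those not working and not actively searching are outside the labor force).
Civilian working-age population = 177.94 + 114.98 = 292.92 million.
Unemployment rate = 15.22 / 177.94 = 8.55%.
Labor force participation rate = 177.94 / 292.92 = 60.75%.

Unemployment rate ≈ 8.55%; labor force participation rate ≈ 60.75%.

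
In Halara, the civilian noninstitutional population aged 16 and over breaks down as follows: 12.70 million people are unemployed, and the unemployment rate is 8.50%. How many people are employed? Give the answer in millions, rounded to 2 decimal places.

Labor force = U / u = 12.70 / 0.0850 ≈ 149.41 million.
Employed = labor force − unemployed = 149.41 − 12.70 = 136.71 million.

About 136.71 million are employed.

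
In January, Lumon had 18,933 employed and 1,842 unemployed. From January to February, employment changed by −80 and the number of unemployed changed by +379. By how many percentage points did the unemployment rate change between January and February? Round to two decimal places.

The unemployment rate changed by +1.67 percentage points.

January: labor force = 18,933 + 1,842 = 20,775; u = 1,842/20,775 = 8.87%.
February: labor force = 18,853 + 2,221 = 21,074; u = 2,221/21,074 = 10.54%.
Change = 10.54% − 8.87% = +1.67 pp.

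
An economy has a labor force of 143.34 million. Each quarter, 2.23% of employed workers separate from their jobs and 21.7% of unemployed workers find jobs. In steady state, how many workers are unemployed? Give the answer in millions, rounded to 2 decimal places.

About 13.36 million are unemployed in steady state.

Steady-state unemployment rate u* = s/(s+f) = 2.23/(2.23+21.7) = 0.093188.
Unemployed = u* × labor force = 0.093188 × 143.34 ≈ 13.36 million.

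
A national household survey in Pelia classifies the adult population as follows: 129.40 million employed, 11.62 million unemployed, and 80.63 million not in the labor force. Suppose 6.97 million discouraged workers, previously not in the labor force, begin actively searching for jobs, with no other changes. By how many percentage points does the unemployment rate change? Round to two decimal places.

Initially, labor force = 129.40 + 11.62 = 141.02 million, so u = 11.62/141.02 = 8.24%.
After the change, unemployed and labor force both rise by 6.97 → E = 129.40, U = 18.59, labor force = 147.99 million.
New unemployment rate = 18.59 / 147.99 = 12.56%.
Change = 12.56% − 8.24% = +4.32 percentage points.

The unemployment rate changes by +4.32 percentage points.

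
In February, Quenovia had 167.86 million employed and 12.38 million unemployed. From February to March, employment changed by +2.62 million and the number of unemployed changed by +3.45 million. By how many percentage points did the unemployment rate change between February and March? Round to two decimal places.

February: labor force = 167.86 + 12.38 = 180.24; u = 12.38/180.24 = 6.87%.
March: labor force = 170.48 + 15.83 = 186.31; u = 15.83/186.31 = 8.50%.
Change = 8.50% − 6.87% = +1.63 pp.

The unemployment rate changed by +1.63 percentage points.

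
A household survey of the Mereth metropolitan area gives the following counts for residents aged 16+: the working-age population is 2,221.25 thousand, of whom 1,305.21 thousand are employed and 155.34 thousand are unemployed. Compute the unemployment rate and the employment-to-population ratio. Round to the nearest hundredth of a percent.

Unemployment rate ≈ 10.64%; employment-population ratio ≈ 58.76%.

Labor force = employed + unemployed = 1,305.21 + 155.34 = 1,460.55 thousand.
Unemployment rate = 155.34 / 1,460.55 = 10.64%.
Employment-population ratio = 1,305.21 / 2,221.25 = 58.76%.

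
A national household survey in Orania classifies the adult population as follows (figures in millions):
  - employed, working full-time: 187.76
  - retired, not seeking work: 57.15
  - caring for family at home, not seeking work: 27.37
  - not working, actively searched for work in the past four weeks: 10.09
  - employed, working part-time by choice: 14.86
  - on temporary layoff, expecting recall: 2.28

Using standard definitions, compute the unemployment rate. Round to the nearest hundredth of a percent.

Unemployment rate ≈ 5.75%.

Employed = 187.76 + 14.86 = 202.62 million.
Unemployed = 10.09 + 2.28 = 12.37 million (jobless and actively searching, or on temporary layoff).
Labor force = 202.62 + 12.37 = 214.99 million.
Unemployment rate = 12.37 / 214.99 = 5.75%.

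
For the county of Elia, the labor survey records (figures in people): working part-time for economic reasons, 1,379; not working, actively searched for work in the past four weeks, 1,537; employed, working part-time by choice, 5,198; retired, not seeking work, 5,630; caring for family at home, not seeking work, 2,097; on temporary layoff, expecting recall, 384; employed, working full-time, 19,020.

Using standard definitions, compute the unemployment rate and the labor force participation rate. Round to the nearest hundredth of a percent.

Unemployment rate ≈ 6.98%; labor force participation rate ≈ 78.08%.

Employed = 1,379 + 5,198 + 19,020 = 25,597 (anyone who worked, including part-time for economic reasons, counts as employed).
Unemployed = 1,537 + 384 = 1,921 (jobless and actively searching, or on temporary layoff).
Labor force = 25,597 + 1,921 = 27,518.
Not in labor force = 5,630 + 2,097 = 7,727 (those not working and not actively searching are outside the labor force).
Civilian working-age population = 27,518 + 7,727 = 35,245.
Unemployment rate = 1,921 / 27,518 = 6.98%.
Labor force participation rate = 27,518 / 35,245 = 78.08%.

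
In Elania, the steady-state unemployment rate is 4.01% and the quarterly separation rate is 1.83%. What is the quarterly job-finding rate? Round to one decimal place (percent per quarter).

From u* = s/(s+f): f = s·(1−u)/u.
f = 1.83 × (1 − 0.0401) / 0.0401 = 1.7566 / 0.0401 ≈ 43.8% per quarter.

Job-finding rate ≈ 43.8% per quarter.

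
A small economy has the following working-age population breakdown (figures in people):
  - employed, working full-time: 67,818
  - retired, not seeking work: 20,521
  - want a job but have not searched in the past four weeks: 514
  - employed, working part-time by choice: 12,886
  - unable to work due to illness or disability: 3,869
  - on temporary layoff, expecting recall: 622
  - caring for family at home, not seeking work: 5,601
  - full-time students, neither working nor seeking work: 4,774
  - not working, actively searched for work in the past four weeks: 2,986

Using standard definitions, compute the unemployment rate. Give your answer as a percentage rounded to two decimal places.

Employed = 67,818 + 12,886 = 80,704.
Unemployed = 622 + 2,986 = 3,608 (jobless and actively searching, or on temporary layoff).
Labor force = 80,704 + 3,608 = 84,312.
Unemployment rate = 3,608 / 84,312 = 4.28%.

Unemployment rate ≈ 4.28%.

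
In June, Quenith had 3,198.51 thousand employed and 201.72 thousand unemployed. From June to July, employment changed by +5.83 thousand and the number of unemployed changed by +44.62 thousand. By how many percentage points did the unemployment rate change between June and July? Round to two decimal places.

The unemployment rate changed by +1.21 percentage points.

June: labor force = 3,198.51 + 201.72 = 3,400.23; u = 201.72/3,400.23 = 5.93%.
July: labor force = 3,204.34 + 246.34 = 3,450.68; u = 246.34/3,450.68 = 7.14%.
Change = 7.14% − 5.93% = +1.21 pp.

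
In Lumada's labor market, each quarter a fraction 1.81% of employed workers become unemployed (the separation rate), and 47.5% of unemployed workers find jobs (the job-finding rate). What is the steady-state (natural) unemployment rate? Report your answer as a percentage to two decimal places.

At steady state the flows balance: s·E = f·U, so U/(E+U) = s/(s+f).
u* = 1.81 / (1.81 + 47.5) = 1.81 / 49.31 = 3.67%.

Steady-state unemployment rate ≈ 3.67%.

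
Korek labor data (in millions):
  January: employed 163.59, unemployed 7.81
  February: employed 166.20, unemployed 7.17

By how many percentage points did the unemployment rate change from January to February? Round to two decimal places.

The unemployment rate changed by −0.42 percentage points.

January: labor force = 163.59 + 7.81 = 171.40; u = 7.81/171.40 = 4.56%.
February: labor force = 166.20 + 7.17 = 173.37; u = 7.17/173.37 = 4.14%.
Change = 4.14% − 4.56% = −0.42 pp.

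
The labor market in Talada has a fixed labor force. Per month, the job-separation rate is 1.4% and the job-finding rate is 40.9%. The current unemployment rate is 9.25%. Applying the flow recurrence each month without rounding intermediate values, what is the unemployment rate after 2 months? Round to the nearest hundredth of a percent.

With a fixed labor force, u_{t+1} = u_t + s·(1−u_t) − f·u_t = u_t·(1−s−f) + s.
Here 1−s−f = 0.577 and s = 0.014.
u_1 = 0.092500 × 0.577 + 0.014 = 0.067373.
u_2 = 0.067373 × 0.577 + 0.014 = 0.052874.

Unemployment rate after two months ≈ 5.29%.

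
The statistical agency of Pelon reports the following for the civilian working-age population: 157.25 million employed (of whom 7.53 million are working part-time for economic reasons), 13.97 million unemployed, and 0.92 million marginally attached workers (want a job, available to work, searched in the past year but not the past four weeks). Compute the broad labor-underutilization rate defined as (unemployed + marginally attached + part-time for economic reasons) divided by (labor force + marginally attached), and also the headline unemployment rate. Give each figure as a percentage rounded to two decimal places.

Broad underutilization rate ≈ 13.02%; headline unemployment rate ≈ 8.16%.

Labor force = 157.25 + 13.97 = 171.22 million.
Numerator = 13.97 + 0.92 + 7.53 = 22.42 million.
Denominator = 171.22 + 0.92 = 172.14 million.
Broad rate = 22.42 / 172.14 = 13.02%.
Headline unemployment rate = 13.97 / 171.22 = 8.16%.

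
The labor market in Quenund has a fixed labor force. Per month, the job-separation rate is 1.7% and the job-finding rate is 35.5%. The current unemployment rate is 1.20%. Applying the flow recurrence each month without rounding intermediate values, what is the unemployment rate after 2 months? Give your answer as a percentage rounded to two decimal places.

Unemployment rate after two months ≈ 3.24%.

With a fixed labor force, u_{t+1} = u_t + s·(1−u_t) − f·u_t = u_t·(1−s−f) + s.
Here 1−s−f = 0.628 and s = 0.017.
u_1 = 0.012000 × 0.628 + 0.017 = 0.024536.
u_2 = 0.024536 × 0.628 + 0.017 = 0.032409.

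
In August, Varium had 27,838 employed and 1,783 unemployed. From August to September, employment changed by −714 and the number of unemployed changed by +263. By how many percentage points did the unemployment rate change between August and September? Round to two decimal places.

August: labor force = 27,838 + 1,783 = 29,621; u = 1,783/29,621 = 6.02%.
September: labor force = 27,124 + 2,046 = 29,170; u = 2,046/29,170 = 7.01%.
Change = 7.01% − 6.02% = +0.99 pp.

The unemployment rate changed by +0.99 percentage points.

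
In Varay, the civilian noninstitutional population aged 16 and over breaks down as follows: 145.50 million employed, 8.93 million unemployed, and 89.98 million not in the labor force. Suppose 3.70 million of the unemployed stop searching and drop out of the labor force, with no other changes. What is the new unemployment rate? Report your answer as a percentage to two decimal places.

New unemployment rate ≈ 3.47%.

Initially, labor force = 145.50 + 8.93 = 154.43 million, so u = 8.93/154.43 = 5.78%.
After the change, unemployed and labor force both fall by 3.70 → E = 145.50, U = 5.23, labor force = 150.73 million.
New unemployment rate = 5.23 / 150.73 = 3.47%.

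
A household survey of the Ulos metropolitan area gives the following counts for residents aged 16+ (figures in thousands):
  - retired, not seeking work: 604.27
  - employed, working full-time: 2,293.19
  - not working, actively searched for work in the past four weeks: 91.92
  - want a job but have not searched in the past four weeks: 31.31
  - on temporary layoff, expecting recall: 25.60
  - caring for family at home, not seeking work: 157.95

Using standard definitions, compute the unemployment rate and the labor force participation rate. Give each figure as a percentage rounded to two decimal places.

Unemployment rate ≈ 4.87%; labor force participation rate ≈ 75.24%.

Employed = 2,293.19 thousand.
Unemployed = 91.92 + 25.60 = 117.52 thousand (jobless and actively searching, or on temporary layoff).
Labor force = 2,293.19 + 117.52 = 2,410.71 thousand.
Not in labor force = 604.27 + 31.31 + 157.95 = 793.53 thousand (those not working and not actively searching are outside the labor force — including those who want a job but have given up searching).
Civilian working-age population = 2,410.71 + 793.53 = 3,204.24 thousand.
Unemployment rate = 117.52 / 2,410.71 = 4.87%.
Labor force participation rate = 2,410.71 / 3,204.24 = 75.24%.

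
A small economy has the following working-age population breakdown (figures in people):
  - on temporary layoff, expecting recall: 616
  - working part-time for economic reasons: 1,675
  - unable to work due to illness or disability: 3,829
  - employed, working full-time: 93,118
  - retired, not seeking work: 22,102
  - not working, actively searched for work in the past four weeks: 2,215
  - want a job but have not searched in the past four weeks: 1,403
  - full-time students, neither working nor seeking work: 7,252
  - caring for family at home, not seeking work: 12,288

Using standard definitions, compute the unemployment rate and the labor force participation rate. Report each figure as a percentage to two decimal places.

Unemployment rate ≈ 2.90%; labor force participation rate ≈ 67.56%.

Employed = 1,675 + 93,118 = 94,793 (anyone who worked, including part-time for economic reasons, counts as employed).
Unemployed = 616 + 2,215 = 2,831 (jobless and actively searching, or on temporary layoff).
Labor force = 94,793 + 2,831 = 97,624.
Not in labor force = 3,829 + 22,102 + 1,403 + 7,252 + 12,288 = 46,874 (those not working and not actively searching are outside the labor force — including those who want a job but have given up searching).
Civilian working-age population = 97,624 + 46,874 = 144,498.
Unemployment rate = 2,831 / 97,624 = 2.90%.
Labor force participation rate = 97,624 / 144,498 = 67.56%.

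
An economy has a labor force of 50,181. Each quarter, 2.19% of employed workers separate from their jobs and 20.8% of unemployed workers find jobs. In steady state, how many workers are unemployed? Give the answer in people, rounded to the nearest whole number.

About 4,780 are unemployed in steady state.

Steady-state unemployment rate u* = s/(s+f) = 2.19/(2.19+20.8) = 0.095259.
Unemployed = u* × labor force = 0.095259 × 50,181 ≈ 4,780.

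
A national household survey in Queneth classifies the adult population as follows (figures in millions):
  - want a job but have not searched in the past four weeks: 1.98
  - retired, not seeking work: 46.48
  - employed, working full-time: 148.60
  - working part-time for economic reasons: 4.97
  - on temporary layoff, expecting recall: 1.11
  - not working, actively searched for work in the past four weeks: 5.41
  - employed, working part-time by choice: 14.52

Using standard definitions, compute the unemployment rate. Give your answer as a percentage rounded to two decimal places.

Employed = 148.60 + 4.97 + 14.52 = 168.09 million (anyone who worked, including part-time for economic reasons, counts as employed).
Unemployed = 1.11 + 5.41 = 6.52 million (jobless and actively searching, or on temporary layoff).
Labor force = 168.09 + 6.52 = 174.61 million.
Unemployment rate = 6.52 / 174.61 = 3.73%.

Unemployment rate ≈ 3.73%.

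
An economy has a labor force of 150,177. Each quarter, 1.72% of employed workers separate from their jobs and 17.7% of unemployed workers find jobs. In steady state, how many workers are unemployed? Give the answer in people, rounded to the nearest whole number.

About 13,301 are unemployed in steady state.

Steady-state unemployment rate u* = s/(s+f) = 1.72/(1.72+17.7) = 0.088568.
Unemployed = u* × labor force = 0.088568 × 150,177 ≈ 13,301.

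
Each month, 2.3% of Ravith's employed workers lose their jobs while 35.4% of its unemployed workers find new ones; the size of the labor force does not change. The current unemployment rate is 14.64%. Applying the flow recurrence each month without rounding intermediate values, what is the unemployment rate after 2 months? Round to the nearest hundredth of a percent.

Unemployment rate after two months ≈ 9.42%.

With a fixed labor force, u_{t+1} = u_t + s·(1−u_t) − f·u_t = u_t·(1−s−f) + s.
Here 1−s−f = 0.623 and s = 0.023.
u_1 = 0.146400 × 0.623 + 0.023 = 0.114207.
u_2 = 0.114207 × 0.623 + 0.023 = 0.094151.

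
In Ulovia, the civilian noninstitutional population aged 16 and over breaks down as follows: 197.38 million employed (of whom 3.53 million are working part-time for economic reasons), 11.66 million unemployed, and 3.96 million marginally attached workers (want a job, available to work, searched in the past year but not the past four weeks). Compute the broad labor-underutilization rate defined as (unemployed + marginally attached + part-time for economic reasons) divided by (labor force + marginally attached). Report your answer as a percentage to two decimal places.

Labor force = 197.38 + 11.66 = 209.04 million.
Numerator = 11.66 + 3.96 + 3.53 = 19.15 million.
Denominator = 209.04 + 3.96 = 213.00 million.
Broad rate = 19.15 / 213.00 = 8.99%.

Broad underutilization rate ≈ 8.99%.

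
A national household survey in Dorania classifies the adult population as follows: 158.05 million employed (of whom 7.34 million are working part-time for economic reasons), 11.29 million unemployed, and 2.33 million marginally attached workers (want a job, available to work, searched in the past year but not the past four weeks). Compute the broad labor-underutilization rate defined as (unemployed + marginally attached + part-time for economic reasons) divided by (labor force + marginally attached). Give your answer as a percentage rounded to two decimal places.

Broad underutilization rate ≈ 12.21%.

Labor force = 158.05 + 11.29 = 169.34 million.
Numerator = 11.29 + 2.33 + 7.34 = 20.96 million.
Denominator = 169.34 + 2.33 = 171.67 million.
Broad rate = 20.96 / 171.67 = 12.21%.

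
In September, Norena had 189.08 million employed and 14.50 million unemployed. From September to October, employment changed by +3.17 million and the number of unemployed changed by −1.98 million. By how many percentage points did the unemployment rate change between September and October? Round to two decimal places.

September: labor force = 189.08 + 14.50 = 203.58; u = 14.50/203.58 = 7.12%.
October: labor force = 192.25 + 12.52 = 204.77; u = 12.52/204.77 = 6.11%.
Change = 6.11% − 7.12% = −1.01 pp.

The unemployment rate changed by −1.01 percentage points.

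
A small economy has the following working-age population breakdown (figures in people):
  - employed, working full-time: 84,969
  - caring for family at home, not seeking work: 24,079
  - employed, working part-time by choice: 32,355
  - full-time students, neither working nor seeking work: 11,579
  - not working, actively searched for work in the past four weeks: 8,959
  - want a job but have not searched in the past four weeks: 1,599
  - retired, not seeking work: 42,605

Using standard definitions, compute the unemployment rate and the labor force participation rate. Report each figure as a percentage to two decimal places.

Unemployment rate ≈ 7.09%; labor force participation rate ≈ 61.26%.

Employed = 84,969 + 32,355 = 117,324.
Unemployed = 8,959.
Labor force = 117,324 + 8,959 = 126,283.
Not in labor force = 24,079 + 11,579 + 1,599 + 42,605 = 79,862 (those not working and not actively searching are outside the labor force — including those who want a job but have given up searching).
Civilian working-age population = 126,283 + 79,862 = 206,145.
Unemployment rate = 8,959 / 126,283 = 7.09%.
Labor force participation rate = 126,283 / 206,145 = 61.26%.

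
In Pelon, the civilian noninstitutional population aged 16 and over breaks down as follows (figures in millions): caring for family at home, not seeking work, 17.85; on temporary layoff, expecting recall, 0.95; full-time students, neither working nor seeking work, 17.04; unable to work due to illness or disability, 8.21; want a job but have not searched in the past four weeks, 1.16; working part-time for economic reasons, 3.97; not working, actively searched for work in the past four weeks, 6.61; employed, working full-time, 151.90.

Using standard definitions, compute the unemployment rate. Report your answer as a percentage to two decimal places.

Unemployment rate ≈ 4.63%.

Employed = 3.97 + 151.90 = 155.87 million (anyone who worked, including part-time for economic reasons, counts as employed).
Unemployed = 0.95 + 6.61 = 7.56 million (jobless and actively searching, or on temporary layoff).
Labor force = 155.87 + 7.56 = 163.43 million.
Unemployment rate = 7.56 / 163.43 = 4.63%.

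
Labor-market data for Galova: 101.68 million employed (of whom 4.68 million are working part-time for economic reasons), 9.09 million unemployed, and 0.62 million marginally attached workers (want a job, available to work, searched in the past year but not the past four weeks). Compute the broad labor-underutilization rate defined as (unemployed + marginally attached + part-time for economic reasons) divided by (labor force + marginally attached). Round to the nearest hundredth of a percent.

Broad underutilization rate ≈ 12.92%.

Labor force = 101.68 + 9.09 = 110.77 million.
Numerator = 9.09 + 0.62 + 4.68 = 14.39 million.
Denominator = 110.77 + 0.62 = 111.39 million.
Broad rate = 14.39 / 111.39 = 12.92%.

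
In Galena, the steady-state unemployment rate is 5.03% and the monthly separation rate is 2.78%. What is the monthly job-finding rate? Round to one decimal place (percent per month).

Job-finding rate ≈ 52.5% per month.

From u* = s/(s+f): f = s·(1−u)/u.
f = 2.78 × (1 − 0.0503) / 0.0503 = 2.6402 / 0.0503 ≈ 52.5% per month.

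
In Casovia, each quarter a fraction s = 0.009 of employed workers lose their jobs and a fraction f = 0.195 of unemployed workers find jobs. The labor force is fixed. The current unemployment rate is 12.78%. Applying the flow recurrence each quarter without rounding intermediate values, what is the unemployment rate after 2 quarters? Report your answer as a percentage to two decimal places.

Unemployment rate after two quarters ≈ 9.71%.

With a fixed labor force, u_{t+1} = u_t + s·(1−u_t) − f·u_t = u_t·(1−s−f) + s.
Here 1−s−f = 0.796 and s = 0.009.
u_1 = 0.127800 × 0.796 + 0.009 = 0.110729.
u_2 = 0.110729 × 0.796 + 0.009 = 0.097140.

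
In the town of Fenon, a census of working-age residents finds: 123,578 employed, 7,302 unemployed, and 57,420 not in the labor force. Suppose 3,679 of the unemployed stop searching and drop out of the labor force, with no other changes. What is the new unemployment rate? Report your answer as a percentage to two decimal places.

New unemployment rate ≈ 2.85%.

Initially, labor force = 123,578 + 7,302 = 130,880, so u = 7,302/130,880 = 5.58%.
After the change, unemployed and labor force both fall by 3,679 → E = 123,578, U = 3,623, labor force = 127,201.
New unemployment rate = 3,623 / 127,201 = 2.85%.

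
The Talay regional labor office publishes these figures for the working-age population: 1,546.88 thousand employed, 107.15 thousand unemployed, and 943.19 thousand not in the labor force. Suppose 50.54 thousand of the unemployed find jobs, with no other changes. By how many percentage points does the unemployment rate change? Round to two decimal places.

Initially, labor force = 1,546.88 + 107.15 = 1,654.03 thousand, so u = 107.15/1,654.03 = 6.48%.
After the change, unemployed falls and employed rises by 50.54; labor force unchanged → E = 1,597.42, U = 56.61, labor force = 1,654.03 thousand.
New unemployment rate = 56.61 / 1,654.03 = 3.42%.
Change = 3.42% − 6.48% = −3.06 percentage points.

The unemployment rate changes by −3.06 percentage points.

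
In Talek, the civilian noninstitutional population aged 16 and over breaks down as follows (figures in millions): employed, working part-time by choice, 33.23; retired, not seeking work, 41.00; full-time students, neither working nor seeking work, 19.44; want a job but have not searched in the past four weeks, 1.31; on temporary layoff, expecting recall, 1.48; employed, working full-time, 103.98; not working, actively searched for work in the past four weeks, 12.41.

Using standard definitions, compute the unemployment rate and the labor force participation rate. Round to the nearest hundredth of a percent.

Employed = 33.23 + 103.98 = 137.21 million.
Unemployed = 1.48 + 12.41 = 13.89 million (jobless and actively searching, or on temporary layoff).
Labor force = 137.21 + 13.89 = 151.10 million.
Not in labor force = 41.00 + 19.44 + 1.31 = 61.75 million (those not working and not actively searching are outside the labor force — including those who want a job but have given up searching).
Civilian working-age population = 151.10 + 61.75 = 212.85 million.
Unemployment rate = 13.89 / 151.10 = 9.19%.
Labor force participation rate = 151.10 / 212.85 = 70.99%.

Unemployment rate ≈ 9.19%; labor force participation rate ≈ 70.99%.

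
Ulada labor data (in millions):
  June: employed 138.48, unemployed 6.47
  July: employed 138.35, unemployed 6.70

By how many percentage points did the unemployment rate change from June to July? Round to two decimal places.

June: labor force = 138.48 + 6.47 = 144.95; u = 6.47/144.95 = 4.46%.
July: labor force = 138.35 + 6.70 = 145.05; u = 6.70/145.05 = 4.62%.
Change = 4.62% − 4.46% = +0.16 pp.

The unemployment rate changed by +0.16 percentage points.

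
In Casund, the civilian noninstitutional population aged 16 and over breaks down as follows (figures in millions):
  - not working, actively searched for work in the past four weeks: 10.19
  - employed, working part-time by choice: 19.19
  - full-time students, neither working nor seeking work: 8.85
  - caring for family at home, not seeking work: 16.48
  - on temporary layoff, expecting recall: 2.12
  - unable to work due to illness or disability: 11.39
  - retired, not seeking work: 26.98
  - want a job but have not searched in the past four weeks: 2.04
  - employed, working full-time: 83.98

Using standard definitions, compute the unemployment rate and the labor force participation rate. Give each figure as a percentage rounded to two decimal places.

Unemployment rate ≈ 10.66%; labor force participation rate ≈ 63.72%.

Employed = 19.19 + 83.98 = 103.17 million.
Unemployed = 10.19 + 2.12 = 12.31 million (jobless and actively searching, or on temporary layoff).
Labor force = 103.17 + 12.31 = 115.48 million.
Not in labor force = 8.85 + 16.48 + 11.39 + 26.98 + 2.04 = 65.74 million (those not working and not actively searching are outside the labor force — including those who want a job but have given up searching).
Civilian working-age population = 115.48 + 65.74 = 181.22 million.
Unemployment rate = 12.31 / 115.48 = 10.66%.
Labor force participation rate = 115.48 / 181.22 = 63.72%.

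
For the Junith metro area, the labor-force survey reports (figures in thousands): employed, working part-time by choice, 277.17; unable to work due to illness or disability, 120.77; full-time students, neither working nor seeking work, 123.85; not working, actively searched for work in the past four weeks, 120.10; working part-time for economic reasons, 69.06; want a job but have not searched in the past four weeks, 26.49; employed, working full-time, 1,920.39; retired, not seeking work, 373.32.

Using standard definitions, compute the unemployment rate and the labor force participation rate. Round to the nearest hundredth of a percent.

Unemployment rate ≈ 5.03%; labor force participation rate ≈ 78.74%.

Employed = 277.17 + 69.06 + 1,920.39 = 2,266.62 thousand (anyone who worked, including part-time for economic reasons, counts as employed).
Unemployed = 120.10 thousand.
Labor force = 2,266.62 + 120.10 = 2,386.72 thousand.
Not in labor force = 120.77 + 123.85 + 26.49 + 373.32 = 644.43 thousand (those not working and not actively searching are outside the labor force — including those who want a job but have given up searching).
Civilian working-age population = 2,386.72 + 644.43 = 3,031.15 thousand.
Unemployment rate = 120.10 / 2,386.72 = 5.03%.
Labor force participation rate = 2,386.72 / 3,031.15 = 78.74%.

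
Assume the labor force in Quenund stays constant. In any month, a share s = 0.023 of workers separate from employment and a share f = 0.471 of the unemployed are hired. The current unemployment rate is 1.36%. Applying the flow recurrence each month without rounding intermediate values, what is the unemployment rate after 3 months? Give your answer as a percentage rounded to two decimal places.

With a fixed labor force, u_{t+1} = u_t + s·(1−u_t) − f·u_t = u_t·(1−s−f) + s.
Here 1−s−f = 0.506 and s = 0.023.
u_1 = 0.013600 × 0.506 + 0.023 = 0.029882.
u_2 = 0.029882 × 0.506 + 0.023 = 0.038120.
u_3 = 0.038120 × 0.506 + 0.023 = 0.042289.

Unemployment rate after three months ≈ 4.23%.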